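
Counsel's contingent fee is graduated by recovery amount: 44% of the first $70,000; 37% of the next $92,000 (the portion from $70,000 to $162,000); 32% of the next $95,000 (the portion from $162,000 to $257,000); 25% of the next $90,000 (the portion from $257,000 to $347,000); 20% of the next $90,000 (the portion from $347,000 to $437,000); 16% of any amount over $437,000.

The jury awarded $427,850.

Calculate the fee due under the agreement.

First $70,000 at 44% = $30,800.00
Next $92,000 at 37% = $34,040.00
Next $95,000 at 32% = $30,400.00
Next $90,000 at 25% = $22,500.00
Remaining $80,850 at 20% = $16,170.00
Fee: $30,800.00 + $34,040.00 + $30,400.00 + $22,500.00 + $16,170.00 = $133,910.00

$133,910.00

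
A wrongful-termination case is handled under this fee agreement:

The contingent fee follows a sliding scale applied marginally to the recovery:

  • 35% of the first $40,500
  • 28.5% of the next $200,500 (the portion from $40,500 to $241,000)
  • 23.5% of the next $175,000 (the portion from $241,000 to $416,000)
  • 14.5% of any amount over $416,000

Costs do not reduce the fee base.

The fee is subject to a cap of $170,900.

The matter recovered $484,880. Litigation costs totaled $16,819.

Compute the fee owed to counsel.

$122,430.10

Fee base is the gross recovery, $484,880; costs are reimbursed separately.
First $40,500 at 35% = $14,175.00
Next $200,500 at 28.5% = $57,142.50
Next $175,000 at 23.5% = $41,125.00
Remaining $68,880 at 14.5% = $9,987.60
Fee: $14,175.00 + $57,142.50 + $41,125.00 + $9,987.60 = $122,430.10
$122,430.10 is under the $170,900 cap.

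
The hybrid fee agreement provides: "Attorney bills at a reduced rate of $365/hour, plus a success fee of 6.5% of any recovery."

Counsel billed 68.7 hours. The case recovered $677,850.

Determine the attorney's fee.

$69,135.75

Hourly: 68.7 × $365 = $25,075.50
Success fee: 6.5% of $677,850 = $44,060.25
Total: $25,075.50 + $44,060.25 = $69,135.75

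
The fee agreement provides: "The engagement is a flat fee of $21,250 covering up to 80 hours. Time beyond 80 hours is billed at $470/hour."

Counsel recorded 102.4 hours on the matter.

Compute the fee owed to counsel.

Flat fee: $21,250.00
Excess hours: 102.4 − 80 = 22.4
Overrun: 22.4 × $470 = $10,528.00
Total: $21,250.00 + $10,528.00 = $31,778.00

$31,778.00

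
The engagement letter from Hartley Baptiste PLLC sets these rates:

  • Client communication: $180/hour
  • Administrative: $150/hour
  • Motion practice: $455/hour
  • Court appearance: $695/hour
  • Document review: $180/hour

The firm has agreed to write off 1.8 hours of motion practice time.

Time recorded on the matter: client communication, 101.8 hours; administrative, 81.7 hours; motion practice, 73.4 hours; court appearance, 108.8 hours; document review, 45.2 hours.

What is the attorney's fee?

$146,909.00

Client communication: 101.8 × $180 = $18,324.00
Administrative: 81.7 × $150 = $12,255.00
Motion practice: 73.4 × $455 = $33,397.00
Court appearance: 108.8 × $695 = $75,616.00
Document review: 45.2 × $180 = $8,136.00
Subtotal: $147,728.00
Write-off: 1.8 × $455 = $819.00
Total: $147,728.00 − $819.00 = $146,909.00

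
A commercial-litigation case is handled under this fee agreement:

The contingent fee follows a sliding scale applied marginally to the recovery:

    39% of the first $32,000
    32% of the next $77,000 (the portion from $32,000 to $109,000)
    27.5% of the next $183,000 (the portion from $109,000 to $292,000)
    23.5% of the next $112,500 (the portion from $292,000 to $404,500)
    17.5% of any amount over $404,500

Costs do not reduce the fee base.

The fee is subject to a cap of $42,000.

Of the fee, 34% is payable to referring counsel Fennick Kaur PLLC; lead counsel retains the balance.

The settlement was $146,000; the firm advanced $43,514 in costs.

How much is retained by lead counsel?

$27,720.00

Fee base is the gross recovery, $146,000; costs are reimbursed separately.
First $32,000 at 39% = $12,480.00
Next $77,000 at 32% = $24,640.00
Remaining $37,000 at 27.5% = $10,175.00
Fee: $12,480.00 + $24,640.00 + $10,175.00 = $47,295.00
$47,295.00 exceeds the $42,000 cap, so the fee is capped at $42,000.00.
Referral share: 34% of $42,000.00 = $14,280.00; lead counsel retains $42,000.00 − $14,280.00 = $27,720.00.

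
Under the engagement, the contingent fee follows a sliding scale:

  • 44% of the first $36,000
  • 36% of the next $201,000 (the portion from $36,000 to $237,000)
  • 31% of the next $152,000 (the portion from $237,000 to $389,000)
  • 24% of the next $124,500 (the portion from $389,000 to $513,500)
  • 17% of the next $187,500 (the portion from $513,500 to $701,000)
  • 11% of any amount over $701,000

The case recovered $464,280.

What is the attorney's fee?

First $36,000 at 44% = $15,840.00
Next $201,000 at 36% = $72,360.00
Next $152,000 at 31% = $47,120.00
Remaining $75,280 at 24% = $18,067.20
Fee: $15,840.00 + $72,360.00 + $47,120.00 + $18,067.20 = $153,387.20

$153,387.20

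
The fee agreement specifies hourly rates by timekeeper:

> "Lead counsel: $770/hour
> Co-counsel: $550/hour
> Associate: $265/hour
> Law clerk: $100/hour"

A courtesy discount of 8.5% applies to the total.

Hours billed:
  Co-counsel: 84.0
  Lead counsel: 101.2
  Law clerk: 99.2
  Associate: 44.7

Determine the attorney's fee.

Lead counsel: 101.2 × $770 = $77,924.00
Co-counsel: 84.0 × $550 = $46,200.00
Associate: 44.7 × $265 = $11,845.50
Law clerk: 99.2 × $100 = $9,920.00
Subtotal: $145,889.50
Less 8.5% discount: −$12,400.61
Total: $145,889.50 − $12,400.61 = $133,488.89

$133,488.89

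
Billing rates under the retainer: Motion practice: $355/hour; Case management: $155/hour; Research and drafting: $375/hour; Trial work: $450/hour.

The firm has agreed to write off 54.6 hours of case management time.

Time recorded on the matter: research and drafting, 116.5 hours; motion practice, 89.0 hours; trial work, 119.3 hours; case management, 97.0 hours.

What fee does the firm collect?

$135,539.50

Motion practice: 89.0 × $355 = $31,595.00
Case management: 97.0 × $155 = $15,035.00
Research and drafting: 116.5 × $375 = $43,687.50
Trial work: 119.3 × $450 = $53,685.00
Subtotal: $144,002.50
Write-off: 54.6 × $155 = $8,463.00
Total: $144,002.50 − $8,463.00 = $135,539.50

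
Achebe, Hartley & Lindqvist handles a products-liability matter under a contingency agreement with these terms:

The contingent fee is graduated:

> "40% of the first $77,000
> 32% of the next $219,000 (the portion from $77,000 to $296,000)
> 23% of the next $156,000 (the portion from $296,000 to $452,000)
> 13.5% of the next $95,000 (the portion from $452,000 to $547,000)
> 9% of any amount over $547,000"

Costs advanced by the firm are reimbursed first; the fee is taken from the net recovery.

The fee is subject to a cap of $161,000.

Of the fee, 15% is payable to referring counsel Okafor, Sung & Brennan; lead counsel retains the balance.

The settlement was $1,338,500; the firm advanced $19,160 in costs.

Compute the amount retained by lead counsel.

$136,850.00

Fee base (net of costs): $1,338,500 − $19,160 = $1,319,340
First $77,000 at 40% = $30,800.00
Next $219,000 at 32% = $70,080.00
Next $156,000 at 23% = $35,880.00
Next $95,000 at 13.5% = $12,825.00
Remaining $772,340 at 9% = $69,510.60
Fee: $30,800.00 + $70,080.00 + $35,880.00 + $12,825.00 + $69,510.60 = $219,095.60
$219,095.60 exceeds the $161,000 cap, so the fee is capped at $161,000.00.
Referral share: 15% of $161,000.00 = $24,150.00; lead counsel retains $161,000.00 − $24,150.00 = $136,850.00.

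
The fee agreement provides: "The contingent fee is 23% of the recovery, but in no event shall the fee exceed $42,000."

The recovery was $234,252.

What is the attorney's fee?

$42,000.00

23% of $234,252 = $53,877.96
That exceeds the $42,000 cap, so the fee is capped at $42,000.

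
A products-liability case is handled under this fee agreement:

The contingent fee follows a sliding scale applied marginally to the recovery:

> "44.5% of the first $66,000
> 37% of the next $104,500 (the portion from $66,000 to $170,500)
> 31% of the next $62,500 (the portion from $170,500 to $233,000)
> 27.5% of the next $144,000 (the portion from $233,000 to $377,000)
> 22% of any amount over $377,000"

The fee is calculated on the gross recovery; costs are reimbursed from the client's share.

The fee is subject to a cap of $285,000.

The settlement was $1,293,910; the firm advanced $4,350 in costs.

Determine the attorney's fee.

$285,000.00

Fee base is the gross recovery, $1,293,910; costs are reimbursed separately.
First $66,000 at 44.5% = $29,370.00
Next $104,500 at 37% = $38,665.00
Next $62,500 at 31% = $19,375.00
Next $144,000 at 27.5% = $39,600.00
Remaining $916,910 at 22% = $201,720.20
Fee: $29,370.00 + $38,665.00 + $19,375.00 + $39,600.00 + $201,720.20 = $328,730.20
$328,730.20 exceeds the $285,000 cap, so the fee is capped at $285,000.00.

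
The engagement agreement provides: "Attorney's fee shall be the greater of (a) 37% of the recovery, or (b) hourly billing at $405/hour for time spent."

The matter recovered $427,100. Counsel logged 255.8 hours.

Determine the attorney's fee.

$158,027.00

(a) 37% of $427,100 = $158,027.00
(b) 255.8 × $405 = $103,599.00
The greater is (a): $158,027.00.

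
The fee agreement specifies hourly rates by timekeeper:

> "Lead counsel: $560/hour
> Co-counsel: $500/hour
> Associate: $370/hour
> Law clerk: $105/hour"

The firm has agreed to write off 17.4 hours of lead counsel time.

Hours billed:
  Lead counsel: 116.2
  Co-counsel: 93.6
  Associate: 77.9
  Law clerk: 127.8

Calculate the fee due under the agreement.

Lead counsel: 116.2 × $560 = $65,072.00
Co-counsel: 93.6 × $500 = $46,800.00
Associate: 77.9 × $370 = $28,823.00
Law clerk: 127.8 × $105 = $13,419.00
Subtotal: $154,114.00
Write-off: 17.4 × $560 = $9,744.00
Total: $154,114.00 − $9,744.00 = $144,370.00

$144,370.00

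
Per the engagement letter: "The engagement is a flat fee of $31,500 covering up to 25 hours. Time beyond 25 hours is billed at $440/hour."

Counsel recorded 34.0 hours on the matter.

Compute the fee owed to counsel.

$35,460.00

Flat fee: $31,500.00
Excess hours: 34.0 − 25 = 9.0
Overrun: 9.0 × $440 = $3,960.00
Total: $31,500.00 + $3,960.00 = $35,460.00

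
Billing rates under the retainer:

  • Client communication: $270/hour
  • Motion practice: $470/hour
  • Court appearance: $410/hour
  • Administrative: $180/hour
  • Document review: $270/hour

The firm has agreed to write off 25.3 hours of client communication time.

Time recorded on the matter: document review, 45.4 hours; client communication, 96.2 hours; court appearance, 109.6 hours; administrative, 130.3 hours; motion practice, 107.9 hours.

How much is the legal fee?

Client communication: 96.2 × $270 = $25,974.00
Motion practice: 107.9 × $470 = $50,713.00
Court appearance: 109.6 × $410 = $44,936.00
Administrative: 130.3 × $180 = $23,454.00
Document review: 45.4 × $270 = $12,258.00
Subtotal: $157,335.00
Write-off: 25.3 × $270 = $6,831.00
Total: $157,335.00 − $6,831.00 = $150,504.00

$150,504.00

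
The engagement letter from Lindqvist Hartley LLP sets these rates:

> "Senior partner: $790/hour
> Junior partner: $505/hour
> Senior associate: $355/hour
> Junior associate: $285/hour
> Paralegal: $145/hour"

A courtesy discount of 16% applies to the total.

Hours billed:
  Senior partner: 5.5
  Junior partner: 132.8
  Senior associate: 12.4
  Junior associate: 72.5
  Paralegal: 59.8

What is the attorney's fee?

$88,321.38

Senior partner: 5.5 × $790 = $4,345.00
Junior partner: 132.8 × $505 = $67,064.00
Senior associate: 12.4 × $355 = $4,402.00
Junior associate: 72.5 × $285 = $20,662.50
Paralegal: 59.8 × $145 = $8,671.00
Subtotal: $105,144.50
Less 16% discount: −$16,823.12
Total: $105,144.50 − $16,823.12 = $88,321.38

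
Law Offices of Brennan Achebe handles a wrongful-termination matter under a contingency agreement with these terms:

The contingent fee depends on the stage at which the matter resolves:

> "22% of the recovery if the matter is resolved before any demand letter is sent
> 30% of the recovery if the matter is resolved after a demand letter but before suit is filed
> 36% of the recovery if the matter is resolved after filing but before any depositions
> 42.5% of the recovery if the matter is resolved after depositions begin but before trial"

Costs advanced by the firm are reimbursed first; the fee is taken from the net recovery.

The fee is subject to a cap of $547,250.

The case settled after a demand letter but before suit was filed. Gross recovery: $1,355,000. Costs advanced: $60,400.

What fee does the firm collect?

Fee base (net of costs): $1,355,000 − $60,400 = $1,294,600
The matter settled after a demand letter but before suit was filed, so the 30% rate applies.
$1,294,600 × 30% = $388,380.00
$388,380.00 is under the $547,250 cap.

$388,380.00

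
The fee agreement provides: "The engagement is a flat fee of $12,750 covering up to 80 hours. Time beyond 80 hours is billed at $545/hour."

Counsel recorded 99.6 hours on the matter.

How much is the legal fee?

Flat fee: $12,750.00
Excess hours: 99.6 − 80 = 19.6
Overrun: 19.6 × $545 = $10,682.00
Total: $12,750.00 + $10,682.00 = $23,432.00

$23,432.00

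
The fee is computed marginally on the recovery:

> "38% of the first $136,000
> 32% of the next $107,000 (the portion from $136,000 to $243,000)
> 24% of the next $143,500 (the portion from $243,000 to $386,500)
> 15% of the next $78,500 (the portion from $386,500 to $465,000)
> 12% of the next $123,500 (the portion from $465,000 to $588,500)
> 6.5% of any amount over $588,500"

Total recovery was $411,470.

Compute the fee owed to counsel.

$124,105.50

First $136,000 at 38% = $51,680.00
Next $107,000 at 32% = $34,240.00
Next $143,500 at 24% = $34,440.00
Remaining $24,970 at 15% = $3,745.50
Fee: $51,680.00 + $34,240.00 + $34,440.00 + $3,745.50 = $124,105.50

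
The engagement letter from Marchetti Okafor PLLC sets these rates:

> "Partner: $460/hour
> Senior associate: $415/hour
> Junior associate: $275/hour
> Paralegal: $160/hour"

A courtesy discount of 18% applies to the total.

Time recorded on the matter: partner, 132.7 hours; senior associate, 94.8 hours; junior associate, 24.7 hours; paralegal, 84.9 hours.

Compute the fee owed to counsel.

$99,023.61

Partner: 132.7 × $460 = $61,042.00
Senior associate: 94.8 × $415 = $39,342.00
Junior associate: 24.7 × $275 = $6,792.50
Paralegal: 84.9 × $160 = $13,584.00
Subtotal: $120,760.50
Less 18% discount: −$21,736.89
Total: $120,760.50 − $21,736.89 = $99,023.61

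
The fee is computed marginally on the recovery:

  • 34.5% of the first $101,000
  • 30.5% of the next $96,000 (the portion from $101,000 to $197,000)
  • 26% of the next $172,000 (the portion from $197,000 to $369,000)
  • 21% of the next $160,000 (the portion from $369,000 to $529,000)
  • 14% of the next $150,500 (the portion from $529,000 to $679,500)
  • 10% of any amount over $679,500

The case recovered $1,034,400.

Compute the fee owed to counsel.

First $101,000 at 34.5% = $34,845.00
Next $96,000 at 30.5% = $29,280.00
Next $172,000 at 26% = $44,720.00
Next $160,000 at 21% = $33,600.00
Next $150,500 at 14% = $21,070.00
Remaining $354,900 at 10% = $35,490.00
Fee: $34,845.00 + $29,280.00 + $44,720.00 + $33,600.00 + $21,070.00 + $35,490.00 = $199,005.00

$199,005.00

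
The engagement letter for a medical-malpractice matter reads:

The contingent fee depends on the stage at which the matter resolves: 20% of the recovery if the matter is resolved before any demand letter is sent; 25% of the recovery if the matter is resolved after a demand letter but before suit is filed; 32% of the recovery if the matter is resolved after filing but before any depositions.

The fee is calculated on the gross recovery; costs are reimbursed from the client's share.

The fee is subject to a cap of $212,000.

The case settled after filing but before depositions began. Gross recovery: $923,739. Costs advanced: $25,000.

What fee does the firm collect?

Fee base is the gross recovery, $923,739; costs are reimbursed separately.
The matter settled after filing but before depositions began, so the 32% rate applies.
$923,739 × 32% = $295,596.48
$295,596.48 exceeds the $212,000 cap, so the fee is capped at $212,000.00.

$212,000.00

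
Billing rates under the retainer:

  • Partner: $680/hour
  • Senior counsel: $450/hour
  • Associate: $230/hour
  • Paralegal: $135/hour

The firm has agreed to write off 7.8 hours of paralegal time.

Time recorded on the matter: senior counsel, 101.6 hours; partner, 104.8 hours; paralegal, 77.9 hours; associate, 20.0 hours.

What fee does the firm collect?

$131,047.50

Partner: 104.8 × $680 = $71,264.00
Senior counsel: 101.6 × $450 = $45,720.00
Associate: 20.0 × $230 = $4,600.00
Paralegal: 77.9 × $135 = $10,516.50
Subtotal: $132,100.50
Write-off: 7.8 × $135 = $1,053.00
Total: $132,100.50 − $1,053.00 = $131,047.50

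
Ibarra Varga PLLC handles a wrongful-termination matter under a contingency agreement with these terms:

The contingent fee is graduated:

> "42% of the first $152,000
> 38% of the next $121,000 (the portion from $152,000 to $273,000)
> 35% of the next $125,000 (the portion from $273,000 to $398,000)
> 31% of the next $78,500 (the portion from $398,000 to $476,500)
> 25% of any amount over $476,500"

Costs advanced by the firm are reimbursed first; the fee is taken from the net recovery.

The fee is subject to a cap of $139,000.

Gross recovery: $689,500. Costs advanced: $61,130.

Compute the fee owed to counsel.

$139,000.00

Fee base (net of costs): $689,500 − $61,130 = $628,370
First $152,000 at 42% = $63,840.00
Next $121,000 at 38% = $45,980.00
Next $125,000 at 35% = $43,750.00
Next $78,500 at 31% = $24,335.00
Remaining $151,870 at 25% = $37,967.50
Fee: $63,840.00 + $45,980.00 + $43,750.00 + $24,335.00 + $37,967.50 = $215,872.50
$215,872.50 exceeds the $139,000 cap, so the fee is capped at $139,000.00.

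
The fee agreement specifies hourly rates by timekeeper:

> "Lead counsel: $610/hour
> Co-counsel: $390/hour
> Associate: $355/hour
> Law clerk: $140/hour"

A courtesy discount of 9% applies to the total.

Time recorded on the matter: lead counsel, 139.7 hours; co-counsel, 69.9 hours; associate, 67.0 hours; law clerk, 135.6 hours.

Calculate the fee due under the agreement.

$141,274.77

Lead counsel: 139.7 × $610 = $85,217.00
Co-counsel: 69.9 × $390 = $27,261.00
Associate: 67.0 × $355 = $23,785.00
Law clerk: 135.6 × $140 = $18,984.00
Subtotal: $155,247.00
Less 9% discount: −$13,972.23
Total: $155,247.00 − $13,972.23 = $141,274.77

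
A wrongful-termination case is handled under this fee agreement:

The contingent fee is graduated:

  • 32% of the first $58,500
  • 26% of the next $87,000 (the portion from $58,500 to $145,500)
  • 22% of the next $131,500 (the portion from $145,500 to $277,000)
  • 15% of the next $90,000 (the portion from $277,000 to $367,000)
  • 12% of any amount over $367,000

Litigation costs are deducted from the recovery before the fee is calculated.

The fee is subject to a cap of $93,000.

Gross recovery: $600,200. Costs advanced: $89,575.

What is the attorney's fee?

$93,000.00

Fee base (net of costs): $600,200 − $89,575 = $510,625
First $58,500 at 32% = $18,720.00
Next $87,000 at 26% = $22,620.00
Next $131,500 at 22% = $28,930.00
Next $90,000 at 15% = $13,500.00
Remaining $143,625 at 12% = $17,235.00
Fee: $18,720.00 + $22,620.00 + $28,930.00 + $13,500.00 + $17,235.00 = $101,005.00
$101,005.00 exceeds the $93,000 cap, so the fee is capped at $93,000.00.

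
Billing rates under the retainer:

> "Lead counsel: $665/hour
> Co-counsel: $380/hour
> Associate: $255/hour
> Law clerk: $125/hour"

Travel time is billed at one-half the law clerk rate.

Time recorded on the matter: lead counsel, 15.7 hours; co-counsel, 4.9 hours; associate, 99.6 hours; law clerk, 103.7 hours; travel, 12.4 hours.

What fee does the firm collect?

Lead counsel: 15.7 × $665 = $10,440.50
Co-counsel: 4.9 × $380 = $1,862.00
Associate: 99.6 × $255 = $25,398.00
Law clerk: 103.7 × $125 = $12,962.50
Subtotal: $10,440.50 + $1,862.00 + $25,398.00 + $12,962.50 = $50,663.00
Travel: 12.4 × ($125 ÷ 2) = 12.4 × $62.50 = $775.00
Total: $50,663.00 + $775.00 = $51,438.00

$51,438.00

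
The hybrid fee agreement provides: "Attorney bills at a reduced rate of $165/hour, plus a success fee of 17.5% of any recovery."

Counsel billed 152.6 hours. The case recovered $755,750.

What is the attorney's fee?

$157,435.25

Hourly: 152.6 × $165 = $25,179.00
Success fee: 17.5% of $755,750 = $132,256.25
Total: $25,179.00 + $132,256.25 = $157,435.25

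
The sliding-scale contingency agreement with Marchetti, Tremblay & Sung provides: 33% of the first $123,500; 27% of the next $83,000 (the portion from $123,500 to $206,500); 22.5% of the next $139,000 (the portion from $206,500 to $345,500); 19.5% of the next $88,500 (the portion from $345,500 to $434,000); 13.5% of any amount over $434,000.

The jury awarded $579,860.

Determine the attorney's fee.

$131,388.60

First $123,500 at 33% = $40,755.00
Next $83,000 at 27% = $22,410.00
Next $139,000 at 22.5% = $31,275.00
Next $88,500 at 19.5% = $17,257.50
Remaining $145,860 at 13.5% = $19,691.10
Fee: $40,755.00 + $22,410.00 + $31,275.00 + $17,257.50 + $19,691.10 = $131,388.60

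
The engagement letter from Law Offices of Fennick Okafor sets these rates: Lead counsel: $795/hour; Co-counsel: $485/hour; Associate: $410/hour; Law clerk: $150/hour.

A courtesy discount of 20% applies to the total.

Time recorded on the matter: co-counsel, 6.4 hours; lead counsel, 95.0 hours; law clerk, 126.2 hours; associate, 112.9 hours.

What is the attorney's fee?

$115,078.40

Lead counsel: 95.0 × $795 = $75,525.00
Co-counsel: 6.4 × $485 = $3,104.00
Associate: 112.9 × $410 = $46,289.00
Law clerk: 126.2 × $150 = $18,930.00
Subtotal: $143,848.00
Less 20% discount: −$28,769.60
Total: $143,848.00 − $28,769.60 = $115,078.40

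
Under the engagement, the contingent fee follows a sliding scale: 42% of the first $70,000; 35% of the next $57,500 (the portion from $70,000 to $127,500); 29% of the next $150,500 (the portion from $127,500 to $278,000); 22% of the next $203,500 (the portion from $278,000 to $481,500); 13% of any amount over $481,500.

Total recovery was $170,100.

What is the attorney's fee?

$61,879.00

First $70,000 at 42% = $29,400.00
Next $57,500 at 35% = $20,125.00
Remaining $42,600 at 29% = $12,354.00
Fee: $29,400.00 + $20,125.00 + $12,354.00 = $61,879.00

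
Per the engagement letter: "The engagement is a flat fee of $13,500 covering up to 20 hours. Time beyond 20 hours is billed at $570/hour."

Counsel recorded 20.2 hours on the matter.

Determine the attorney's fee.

Flat fee: $13,500.00
Excess hours: 20.2 − 20 = 0.2
Overrun: 0.2 × $570 = $114.00
Total: $13,500.00 + $114.00 = $13,614.00

$13,614.00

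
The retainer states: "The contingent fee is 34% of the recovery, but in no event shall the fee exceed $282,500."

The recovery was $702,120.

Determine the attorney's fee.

$238,720.80

34% of $702,120 = $238,720.80
That is under the $282,500 cap.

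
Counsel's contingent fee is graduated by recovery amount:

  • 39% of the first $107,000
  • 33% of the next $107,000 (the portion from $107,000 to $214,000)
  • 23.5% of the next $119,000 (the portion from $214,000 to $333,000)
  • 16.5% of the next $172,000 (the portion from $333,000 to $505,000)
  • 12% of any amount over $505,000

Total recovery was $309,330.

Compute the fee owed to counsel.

$99,442.55

First $107,000 at 39% = $41,730.00
Next $107,000 at 33% = $35,310.00
Remaining $95,330 at 23.5% = $22,402.55
Fee: $41,730.00 + $35,310.00 + $22,402.55 = $99,442.55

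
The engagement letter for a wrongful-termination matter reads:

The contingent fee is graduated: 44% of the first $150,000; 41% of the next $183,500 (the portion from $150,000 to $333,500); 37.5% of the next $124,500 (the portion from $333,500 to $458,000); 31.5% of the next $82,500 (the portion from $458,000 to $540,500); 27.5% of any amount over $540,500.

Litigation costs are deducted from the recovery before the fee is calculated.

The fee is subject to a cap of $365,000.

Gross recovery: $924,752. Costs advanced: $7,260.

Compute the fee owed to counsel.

Fee base (net of costs): $924,752 − $7,260 = $917,492
First $150,000 at 44% = $66,000.00
Next $183,500 at 41% = $75,235.00
Next $124,500 at 37.5% = $46,687.50
Next $82,500 at 31.5% = $25,987.50
Remaining $376,992 at 27.5% = $103,672.80
Fee: $66,000.00 + $75,235.00 + $46,687.50 + $25,987.50 + $103,672.80 = $317,582.80
$317,582.80 is under the $365,000 cap.

$317,582.80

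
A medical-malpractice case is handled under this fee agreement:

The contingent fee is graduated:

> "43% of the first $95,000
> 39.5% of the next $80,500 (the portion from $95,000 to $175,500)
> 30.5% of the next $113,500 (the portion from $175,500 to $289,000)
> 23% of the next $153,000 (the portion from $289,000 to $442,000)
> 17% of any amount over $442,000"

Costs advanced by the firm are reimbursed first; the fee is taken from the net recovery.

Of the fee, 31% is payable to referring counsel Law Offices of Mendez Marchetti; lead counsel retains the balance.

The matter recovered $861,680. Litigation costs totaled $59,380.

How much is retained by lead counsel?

Fee base (net of costs): $861,680 − $59,380 = $802,300
First $95,000 at 43% = $40,850.00
Next $80,500 at 39.5% = $31,797.50
Next $113,500 at 30.5% = $34,617.50
Next $153,000 at 23% = $35,190.00
Remaining $360,300 at 17% = $61,251.00
Fee: $40,850.00 + $31,797.50 + $34,617.50 + $35,190.00 + $61,251.00 = $203,706.00
Referral share: 31% of $203,706.00 = $63,148.86; lead counsel retains $203,706.00 − $63,148.86 = $140,557.14.

$140,557.14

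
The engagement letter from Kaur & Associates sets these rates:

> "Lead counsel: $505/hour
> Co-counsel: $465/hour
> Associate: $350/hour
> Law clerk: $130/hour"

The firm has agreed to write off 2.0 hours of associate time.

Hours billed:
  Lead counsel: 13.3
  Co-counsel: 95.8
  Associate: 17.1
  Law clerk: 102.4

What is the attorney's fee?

$69,860.50

Lead counsel: 13.3 × $505 = $6,716.50
Co-counsel: 95.8 × $465 = $44,547.00
Associate: 17.1 × $350 = $5,985.00
Law clerk: 102.4 × $130 = $13,312.00
Subtotal: $70,560.50
Write-off: 2.0 × $350 = $700.00
Total: $70,560.50 − $700.00 = $69,860.50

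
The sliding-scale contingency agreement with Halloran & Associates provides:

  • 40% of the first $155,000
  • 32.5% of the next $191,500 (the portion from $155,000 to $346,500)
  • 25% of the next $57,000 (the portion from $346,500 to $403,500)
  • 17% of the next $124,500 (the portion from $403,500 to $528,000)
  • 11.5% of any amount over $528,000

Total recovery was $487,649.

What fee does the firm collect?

$152,792.83

First $155,000 at 40% = $62,000.00
Next $191,500 at 32.5% = $62,237.50
Next $57,000 at 25% = $14,250.00
Remaining $84,149 at 17% = $14,305.33
Fee: $62,000.00 + $62,237.50 + $14,250.00 + $14,305.33 = $152,792.83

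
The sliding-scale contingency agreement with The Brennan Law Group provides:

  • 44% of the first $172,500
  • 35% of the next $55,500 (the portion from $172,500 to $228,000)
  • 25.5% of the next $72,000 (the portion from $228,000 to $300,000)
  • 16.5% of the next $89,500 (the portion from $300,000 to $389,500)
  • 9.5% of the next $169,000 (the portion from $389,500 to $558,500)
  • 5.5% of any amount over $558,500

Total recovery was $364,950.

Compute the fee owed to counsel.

$124,401.75

First $172,500 at 44% = $75,900.00
Next $55,500 at 35% = $19,425.00
Next $72,000 at 25.5% = $18,360.00
Remaining $64,950 at 16.5% = $10,716.75
Fee: $75,900.00 + $19,425.00 + $18,360.00 + $10,716.75 = $124,401.75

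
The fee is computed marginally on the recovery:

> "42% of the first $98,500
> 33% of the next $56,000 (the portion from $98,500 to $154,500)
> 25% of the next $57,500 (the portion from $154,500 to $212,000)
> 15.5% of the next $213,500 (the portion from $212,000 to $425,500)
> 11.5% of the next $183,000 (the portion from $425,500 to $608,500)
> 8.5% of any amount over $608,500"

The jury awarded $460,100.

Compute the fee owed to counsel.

$111,296.50

First $98,500 at 42% = $41,370.00
Next $56,000 at 33% = $18,480.00
Next $57,500 at 25% = $14,375.00
Next $213,500 at 15.5% = $33,092.50
Remaining $34,600 at 11.5% = $3,979.00
Fee: $41,370.00 + $18,480.00 + $14,375.00 + $33,092.50 + $3,979.00 = $111,296.50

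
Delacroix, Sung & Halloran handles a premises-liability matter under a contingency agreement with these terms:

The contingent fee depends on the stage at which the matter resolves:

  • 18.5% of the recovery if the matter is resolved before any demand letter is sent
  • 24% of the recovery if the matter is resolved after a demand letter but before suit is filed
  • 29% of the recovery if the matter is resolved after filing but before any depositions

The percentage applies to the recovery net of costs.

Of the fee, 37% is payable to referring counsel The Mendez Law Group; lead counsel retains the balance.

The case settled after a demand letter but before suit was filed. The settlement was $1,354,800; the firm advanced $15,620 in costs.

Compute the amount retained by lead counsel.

Fee base (net of costs): $1,354,800 − $15,620 = $1,339,180
The matter settled after a demand letter but before suit was filed, so the 24% rate applies.
$1,339,180 × 24% = $321,403.20
Referral share: 37% of $321,403.20 = $118,919.18; lead counsel retains $321,403.20 − $118,919.18 = $202,484.02.

$202,484.02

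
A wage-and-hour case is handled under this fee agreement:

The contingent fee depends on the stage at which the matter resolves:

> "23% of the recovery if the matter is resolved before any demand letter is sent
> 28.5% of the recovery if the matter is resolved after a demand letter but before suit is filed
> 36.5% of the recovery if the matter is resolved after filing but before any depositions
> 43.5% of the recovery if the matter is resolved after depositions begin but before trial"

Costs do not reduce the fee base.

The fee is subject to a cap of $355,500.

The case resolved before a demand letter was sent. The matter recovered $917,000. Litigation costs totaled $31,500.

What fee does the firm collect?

$210,910.00

Fee base is the gross recovery, $917,000; costs are reimbursed separately.
The matter resolved before a demand letter was sent, so the 23% rate applies.
$917,000 × 23% = $210,910.00
$210,910.00 is under the $355,500 cap.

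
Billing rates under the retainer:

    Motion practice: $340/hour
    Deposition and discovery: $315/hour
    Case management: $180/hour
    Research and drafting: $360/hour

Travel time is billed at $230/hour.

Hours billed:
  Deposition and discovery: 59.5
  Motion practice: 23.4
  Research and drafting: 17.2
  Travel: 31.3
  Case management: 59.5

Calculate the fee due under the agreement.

Motion practice: 23.4 × $340 = $7,956.00
Deposition and discovery: 59.5 × $315 = $18,742.50
Case management: 59.5 × $180 = $10,710.00
Research and drafting: 17.2 × $360 = $6,192.00
Subtotal: $7,956.00 + $18,742.50 + $10,710.00 + $6,192.00 = $43,600.50
Travel: 31.3 × $230 = $7,199.00
Total: $43,600.50 + $7,199.00 = $50,799.50

$50,799.50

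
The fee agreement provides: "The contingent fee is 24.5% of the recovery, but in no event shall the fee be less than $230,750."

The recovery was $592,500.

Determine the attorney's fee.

$230,750.00

24.5% of $592,500 = $145,162.50
That is below the $230,750 minimum, so the minimum applies.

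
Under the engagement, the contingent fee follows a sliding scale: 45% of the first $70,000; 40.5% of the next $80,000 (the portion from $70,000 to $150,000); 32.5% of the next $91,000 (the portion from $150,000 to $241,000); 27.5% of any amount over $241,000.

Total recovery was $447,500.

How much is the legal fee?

First $70,000 at 45% = $31,500.00
Next $80,000 at 40.5% = $32,400.00
Next $91,000 at 32.5% = $29,575.00
Remaining $206,500 at 27.5% = $56,787.50
Fee: $31,500.00 + $32,400.00 + $29,575.00 + $56,787.50 = $150,262.50

$150,262.50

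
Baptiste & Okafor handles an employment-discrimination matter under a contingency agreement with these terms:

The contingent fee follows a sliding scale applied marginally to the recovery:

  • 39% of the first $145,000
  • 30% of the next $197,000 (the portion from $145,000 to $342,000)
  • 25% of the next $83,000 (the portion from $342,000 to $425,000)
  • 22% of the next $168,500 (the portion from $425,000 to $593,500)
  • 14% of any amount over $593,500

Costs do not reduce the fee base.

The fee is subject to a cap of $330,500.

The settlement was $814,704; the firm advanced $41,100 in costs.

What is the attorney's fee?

Fee base is the gross recovery, $814,704; costs are reimbursed separately.
First $145,000 at 39% = $56,550.00
Next $197,000 at 30% = $59,100.00
Next $83,000 at 25% = $20,750.00
Next $168,500 at 22% = $37,070.00
Remaining $221,204 at 14% = $30,968.56
Fee: $56,550.00 + $59,100.00 + $20,750.00 + $37,070.00 + $30,968.56 = $204,438.56
$204,438.56 is under the $330,500 cap.

$204,438.56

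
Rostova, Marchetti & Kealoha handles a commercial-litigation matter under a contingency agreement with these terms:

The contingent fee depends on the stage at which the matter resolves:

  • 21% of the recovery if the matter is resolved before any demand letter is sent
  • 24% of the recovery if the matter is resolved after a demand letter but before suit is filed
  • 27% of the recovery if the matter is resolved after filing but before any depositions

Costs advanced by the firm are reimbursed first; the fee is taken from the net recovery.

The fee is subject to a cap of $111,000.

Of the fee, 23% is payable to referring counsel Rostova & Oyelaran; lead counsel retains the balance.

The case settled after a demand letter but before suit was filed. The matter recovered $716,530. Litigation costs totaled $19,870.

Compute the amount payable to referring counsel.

Fee base (net of costs): $716,530 − $19,870 = $696,660
The matter settled after a demand letter but before suit was filed, so the 24% rate applies.
$696,660 × 24% = $167,198.40
$167,198.40 exceeds the $111,000 cap, so the fee is capped at $111,000.00.
Referral share: 23% of $111,000.00 = $25,530.00; lead counsel retains $111,000.00 − $25,530.00 = $85,470.00.

$25,530.00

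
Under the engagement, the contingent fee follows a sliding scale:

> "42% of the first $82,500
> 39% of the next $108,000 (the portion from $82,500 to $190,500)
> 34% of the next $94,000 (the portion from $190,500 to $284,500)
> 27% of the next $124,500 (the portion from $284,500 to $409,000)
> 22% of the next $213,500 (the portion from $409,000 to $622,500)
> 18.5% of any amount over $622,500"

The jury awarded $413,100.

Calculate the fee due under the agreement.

$143,247.00

First $82,500 at 42% = $34,650.00
Next $108,000 at 39% = $42,120.00
Next $94,000 at 34% = $31,960.00
Next $124,500 at 27% = $33,615.00
Remaining $4,100 at 22% = $902.00
Fee: $34,650.00 + $42,120.00 + $31,960.00 + $33,615.00 + $902.00 = $143,247.00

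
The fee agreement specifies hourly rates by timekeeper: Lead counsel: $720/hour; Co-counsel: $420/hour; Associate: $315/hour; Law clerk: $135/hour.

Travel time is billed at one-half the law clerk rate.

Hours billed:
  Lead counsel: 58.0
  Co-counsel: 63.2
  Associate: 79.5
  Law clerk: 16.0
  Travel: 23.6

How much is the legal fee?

$97,099.50

Lead counsel: 58.0 × $720 = $41,760.00
Co-counsel: 63.2 × $420 = $26,544.00
Associate: 79.5 × $315 = $25,042.50
Law clerk: 16.0 × $135 = $2,160.00
Subtotal: $41,760.00 + $26,544.00 + $25,042.50 + $2,160.00 = $95,506.50
Travel: 23.6 × ($135 ÷ 2) = 23.6 × $67.50 = $1,593.00
Total: $95,506.50 + $1,593.00 = $97,099.50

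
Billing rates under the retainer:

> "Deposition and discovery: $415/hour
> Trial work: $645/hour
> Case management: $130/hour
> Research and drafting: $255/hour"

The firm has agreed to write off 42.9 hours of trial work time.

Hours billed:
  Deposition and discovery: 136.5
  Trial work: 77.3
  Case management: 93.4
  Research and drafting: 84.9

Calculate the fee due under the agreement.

Deposition and discovery: 136.5 × $415 = $56,647.50
Trial work: 77.3 × $645 = $49,858.50
Case management: 93.4 × $130 = $12,142.00
Research and drafting: 84.9 × $255 = $21,649.50
Subtotal: $140,297.50
Write-off: 42.9 × $645 = $27,670.50
Total: $140,297.50 − $27,670.50 = $112,627.00

$112,627.00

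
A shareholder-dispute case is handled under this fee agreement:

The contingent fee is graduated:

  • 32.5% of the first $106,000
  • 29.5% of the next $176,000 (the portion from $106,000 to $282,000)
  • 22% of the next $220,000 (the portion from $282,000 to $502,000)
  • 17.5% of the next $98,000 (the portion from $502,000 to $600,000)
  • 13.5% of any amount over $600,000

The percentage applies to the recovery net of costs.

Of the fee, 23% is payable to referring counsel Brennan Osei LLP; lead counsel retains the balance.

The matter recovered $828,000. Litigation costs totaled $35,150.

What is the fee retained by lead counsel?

Fee base (net of costs): $828,000 − $35,150 = $792,850
First $106,000 at 32.5% = $34,450.00
Next $176,000 at 29.5% = $51,920.00
Next $220,000 at 22% = $48,400.00
Next $98,000 at 17.5% = $17,150.00
Remaining $192,850 at 13.5% = $26,034.75
Fee: $34,450.00 + $51,920.00 + $48,400.00 + $17,150.00 + $26,034.75 = $177,954.75
Referral share: 23% of $177,954.75 = $40,929.59; lead counsel retains $177,954.75 − $40,929.59 = $137,025.16.

$137,025.16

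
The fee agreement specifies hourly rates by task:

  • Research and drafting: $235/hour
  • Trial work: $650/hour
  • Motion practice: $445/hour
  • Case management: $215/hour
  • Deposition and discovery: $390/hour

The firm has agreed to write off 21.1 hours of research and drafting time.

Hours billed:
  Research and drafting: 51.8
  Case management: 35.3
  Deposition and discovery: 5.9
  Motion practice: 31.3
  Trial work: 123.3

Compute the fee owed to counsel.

$111,178.50

Research and drafting: 51.8 × $235 = $12,173.00
Trial work: 123.3 × $650 = $80,145.00
Motion practice: 31.3 × $445 = $13,928.50
Case management: 35.3 × $215 = $7,589.50
Deposition and discovery: 5.9 × $390 = $2,301.00
Subtotal: $116,137.00
Write-off: 21.1 × $235 = $4,958.50
Total: $116,137.00 − $4,958.50 = $111,178.50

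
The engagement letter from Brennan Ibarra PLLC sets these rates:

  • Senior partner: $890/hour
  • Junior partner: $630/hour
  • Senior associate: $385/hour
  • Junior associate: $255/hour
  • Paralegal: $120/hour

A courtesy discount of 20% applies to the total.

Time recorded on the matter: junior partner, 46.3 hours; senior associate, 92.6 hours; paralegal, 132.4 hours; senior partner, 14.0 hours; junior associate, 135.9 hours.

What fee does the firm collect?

Senior partner: 14.0 × $890 = $12,460.00
Junior partner: 46.3 × $630 = $29,169.00
Senior associate: 92.6 × $385 = $35,651.00
Junior associate: 135.9 × $255 = $34,654.50
Paralegal: 132.4 × $120 = $15,888.00
Subtotal: $127,822.50
Less 20% discount: −$25,564.50
Total: $127,822.50 − $25,564.50 = $102,258.00

$102,258.00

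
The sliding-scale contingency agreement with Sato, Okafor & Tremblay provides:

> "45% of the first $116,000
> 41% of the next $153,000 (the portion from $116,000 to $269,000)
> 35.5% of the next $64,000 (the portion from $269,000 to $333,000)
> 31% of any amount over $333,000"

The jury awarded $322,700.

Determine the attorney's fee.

$133,993.50

First $116,000 at 45% = $52,200.00
Next $153,000 at 41% = $62,730.00
Remaining $53,700 at 35.5% = $19,063.50
Fee: $52,200.00 + $62,730.00 + $19,063.50 = $133,993.50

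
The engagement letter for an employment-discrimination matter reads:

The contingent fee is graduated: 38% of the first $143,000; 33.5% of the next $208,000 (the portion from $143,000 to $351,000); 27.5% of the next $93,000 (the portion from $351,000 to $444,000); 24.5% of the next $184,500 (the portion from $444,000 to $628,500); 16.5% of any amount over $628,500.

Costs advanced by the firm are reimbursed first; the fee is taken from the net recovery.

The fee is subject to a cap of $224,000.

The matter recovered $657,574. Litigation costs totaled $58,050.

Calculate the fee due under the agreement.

Fee base (net of costs): $657,574 − $58,050 = $599,524
First $143,000 at 38% = $54,340.00
Next $208,000 at 33.5% = $69,680.00
Next $93,000 at 27.5% = $25,575.00
Remaining $155,524 at 24.5% = $38,103.38
Fee: $54,340.00 + $69,680.00 + $25,575.00 + $38,103.38 = $187,698.38
$187,698.38 is under the $224,000 cap.

$187,698.38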